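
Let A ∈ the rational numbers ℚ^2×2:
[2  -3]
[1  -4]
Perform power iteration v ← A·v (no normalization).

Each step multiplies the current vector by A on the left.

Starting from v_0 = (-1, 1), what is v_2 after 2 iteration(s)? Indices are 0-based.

v_0 = (-1, 1).
v_1 = A·v_0 = (-5, -5).
v_2 = A·v_1 = (5, 15).

v_2 = (5, 15)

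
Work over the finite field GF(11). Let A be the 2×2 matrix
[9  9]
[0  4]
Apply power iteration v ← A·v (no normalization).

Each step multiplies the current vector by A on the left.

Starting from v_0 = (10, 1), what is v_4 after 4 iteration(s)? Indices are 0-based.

v_0 = (10, 1).
v_1 = A·v_0 = (0, 4).
v_2 = A·v_1 = (3, 5).
v_3 = A·v_2 = (6, 9).
v_4 = A·v_3 = (3, 3).

v_4 = (3, 3)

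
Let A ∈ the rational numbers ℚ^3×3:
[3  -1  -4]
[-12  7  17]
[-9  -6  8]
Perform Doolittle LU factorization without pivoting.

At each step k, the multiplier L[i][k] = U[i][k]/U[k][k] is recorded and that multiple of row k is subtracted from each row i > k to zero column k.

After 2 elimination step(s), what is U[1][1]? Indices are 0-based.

U[1][1] = 3

Step 1: pivot at (0,0) is 3.
  row1 ← row1 − (-4)·row0  ⇒  L[1][0]=-4, U row1=(0, 3, 1)
  row2 ← row2 − (-3)·row0  ⇒  L[2][0]=-3, U row2=(0, -9, -4)
Step 2: pivot at (1,1) is 3.
  row2 ← row2 − (-3)·row1  ⇒  L[2][1]=-3, U row2=(0, 0, -1)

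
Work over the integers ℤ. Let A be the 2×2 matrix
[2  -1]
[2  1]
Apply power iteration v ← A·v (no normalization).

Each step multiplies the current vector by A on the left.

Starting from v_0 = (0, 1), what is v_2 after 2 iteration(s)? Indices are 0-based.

v_2 = (-3, -1)

v_0 = (0, 1).
v_1 = A·v_0 = (-1, 1).
v_2 = A·v_1 = (-3, -1).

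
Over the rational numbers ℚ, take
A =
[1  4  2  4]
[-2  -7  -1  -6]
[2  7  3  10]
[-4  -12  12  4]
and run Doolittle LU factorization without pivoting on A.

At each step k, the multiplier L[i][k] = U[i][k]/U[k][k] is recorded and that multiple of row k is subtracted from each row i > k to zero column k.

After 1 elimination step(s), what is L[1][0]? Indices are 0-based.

[col 0] pivot 1
  R1 -= -2*R0 → (0, 1, 3, 2)  (L[1][0] := -2)
  R2 -= 2*R0 → (0, -1, -1, 2)  (L[2][0] := 2)
  R3 -= -4*R0 → (0, 4, 20, 20)  (L[3][0] := -4)

L[1][0] = -2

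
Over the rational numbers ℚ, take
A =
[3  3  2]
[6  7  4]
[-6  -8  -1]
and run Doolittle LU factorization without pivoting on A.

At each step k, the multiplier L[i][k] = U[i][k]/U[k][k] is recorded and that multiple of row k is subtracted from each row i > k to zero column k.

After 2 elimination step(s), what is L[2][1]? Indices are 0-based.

L[2][1] = -2

[col 0] pivot 3
  R1 -= 2*R0 → (0, 1, 0)  (L[1][0] := 2)
  R2 -= -2*R0 → (0, -2, 3)  (L[2][0] := -2)
[col 1] pivot 1
  R2 -= -2*R1 → (0, 0, 3)  (L[2][1] := -2)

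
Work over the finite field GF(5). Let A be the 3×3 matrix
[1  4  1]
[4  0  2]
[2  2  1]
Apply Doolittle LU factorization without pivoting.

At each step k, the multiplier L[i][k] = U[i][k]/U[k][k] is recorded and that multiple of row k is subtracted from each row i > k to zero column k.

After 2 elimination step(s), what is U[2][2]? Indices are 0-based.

[col 0] pivot 1
  R1 -= 4*R0 → (0, 4, 3)  (L[1][0] := 4)
  R2 -= 2*R0 → (0, 4, 4)  (L[2][0] := 2)
[col 1] pivot 4
  R2 -= 1*R1 → (0, 0, 1)  (L[2][1] := 1)

U[2][2] = 1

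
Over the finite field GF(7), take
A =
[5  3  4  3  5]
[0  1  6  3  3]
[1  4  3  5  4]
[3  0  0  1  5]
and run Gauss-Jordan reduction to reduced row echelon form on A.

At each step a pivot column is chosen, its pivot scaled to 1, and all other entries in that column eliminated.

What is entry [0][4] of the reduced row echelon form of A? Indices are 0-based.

pivot(0,0)=5: scale R0 → (1, 2, 5, 2, 1)
  clear (2,0): R2 −= (1)R0 → (0, 2, 5, 3, 3)
  clear (3,0): R3 −= (3)R0 → (0, 1, 6, 2, 2)
pivot(1,1)=1: scale R1 → (0, 1, 6, 3, 3)
  clear (0,1): R0 −= (2)R1 → (1, 0, 0, 3, 2)
  clear (2,1): R2 −= (2)R1 → (0, 0, 0, 4, 4)
  clear (3,1): R3 −= (1)R1 → (0, 0, 0, 6, 6)
col 2: no nonzero at/below row 2; advance.
pivot(2,3)=4: scale R2 → (0, 0, 0, 1, 1)
  clear (0,3): R0 −= (3)R2 → (1, 0, 0, 0, 6)
  clear (1,3): R1 −= (3)R2 → (0, 1, 6, 0, 0)
  clear (3,3): R3 −= (6)R2 → (0, 0, 0, 0, 0)
col 4: no nonzero at/below row 3; advance.

M[0][4] = 6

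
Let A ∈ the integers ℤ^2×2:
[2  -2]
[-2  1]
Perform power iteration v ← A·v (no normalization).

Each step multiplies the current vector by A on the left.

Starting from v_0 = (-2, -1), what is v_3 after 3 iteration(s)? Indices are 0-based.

v_0 = (-2, -1).
v_1 = A·v_0 = (-2, 3).
v_2 = A·v_1 = (-10, 7).
v_3 = A·v_2 = (-34, 27).

v_3 = (-34, 27)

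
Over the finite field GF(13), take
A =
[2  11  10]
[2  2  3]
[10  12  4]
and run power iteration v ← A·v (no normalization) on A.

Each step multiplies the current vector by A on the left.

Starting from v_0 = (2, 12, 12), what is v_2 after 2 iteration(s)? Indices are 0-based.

v_2 = (8, 2, 3)

v_0 = (2, 12, 12).
v_1 = A·v_0 = (9, 12, 4).
v_2 = A·v_1 = (8, 2, 3).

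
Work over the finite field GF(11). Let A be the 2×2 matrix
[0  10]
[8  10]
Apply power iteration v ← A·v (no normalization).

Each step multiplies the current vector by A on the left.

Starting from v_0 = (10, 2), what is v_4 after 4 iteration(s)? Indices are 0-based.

v_4 = (2, 6)

v_0 = (10, 2).
v_1 = A·v_0 = (9, 1).
v_2 = A·v_1 = (10, 5).
v_3 = A·v_2 = (6, 9).
v_4 = A·v_3 = (2, 6).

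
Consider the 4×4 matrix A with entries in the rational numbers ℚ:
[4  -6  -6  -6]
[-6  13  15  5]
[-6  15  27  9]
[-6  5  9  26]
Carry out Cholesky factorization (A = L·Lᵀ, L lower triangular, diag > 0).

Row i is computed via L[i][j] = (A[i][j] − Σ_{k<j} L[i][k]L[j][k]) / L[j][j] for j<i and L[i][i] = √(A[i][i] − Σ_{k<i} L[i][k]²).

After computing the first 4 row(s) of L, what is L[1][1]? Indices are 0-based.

L[1][1] = 2

Step 1: L[0][0] = √(4) = 2.
  L[1][0] = (-6) / L[0][0] = -3.
Step 2: L[1][1] = √(4) = 2.
  L[2][0] = (-6) / L[0][0] = -3.
  L[2][1] = (6) / L[1][1] = 3.
Step 3: L[2][2] = √(9) = 3.
  L[3][0] = (-6) / L[0][0] = -3.
  L[3][1] = (-4) / L[1][1] = -2.
  L[3][2] = (6) / L[2][2] = 2.
Step 4: L[3][3] = √(9) = 3.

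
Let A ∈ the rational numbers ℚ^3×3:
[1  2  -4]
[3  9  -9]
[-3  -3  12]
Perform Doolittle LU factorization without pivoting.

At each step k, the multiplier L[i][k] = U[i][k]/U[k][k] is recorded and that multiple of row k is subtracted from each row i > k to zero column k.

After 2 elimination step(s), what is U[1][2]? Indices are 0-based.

[col 0] pivot 1
  R1 -= 3*R0 → (0, 3, 3)  (L[1][0] := 3)
  R2 -= -3*R0 → (0, 3, 0)  (L[2][0] := -3)
[col 1] pivot 3
  R2 -= 1*R1 → (0, 0, -3)  (L[2][1] := 1)

U[1][2] = 3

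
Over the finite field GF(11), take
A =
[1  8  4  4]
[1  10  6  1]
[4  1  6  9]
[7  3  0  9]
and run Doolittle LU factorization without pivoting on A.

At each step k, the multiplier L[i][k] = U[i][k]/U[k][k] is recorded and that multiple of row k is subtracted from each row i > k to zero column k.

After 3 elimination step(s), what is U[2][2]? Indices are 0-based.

[col 0] pivot 1
  R1 -= 1*R0 → (0, 2, 2, 8)  (L[1][0] := 1)
  R2 -= 4*R0 → (0, 2, 1, 4)  (L[2][0] := 4)
  R3 -= 7*R0 → (0, 2, 5, 3)  (L[3][0] := 7)
[col 1] pivot 2
  R2 -= 1*R1 → (0, 0, 10, 7)  (L[2][1] := 1)
  R3 -= 1*R1 → (0, 0, 3, 6)  (L[3][1] := 1)
[col 2] pivot 10
  R3 -= 8*R2 → (0, 0, 0, 5)  (L[3][2] := 8)

U[2][2] = 10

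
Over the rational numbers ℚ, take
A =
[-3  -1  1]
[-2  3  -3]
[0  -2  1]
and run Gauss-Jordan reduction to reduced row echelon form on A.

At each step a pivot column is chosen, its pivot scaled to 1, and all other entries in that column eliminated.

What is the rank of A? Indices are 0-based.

rank = 3

step 1: normalize row 0 (÷-3) = (1, 1/3, -1/3)
  row 1: subtract -2×row0 = (0, 11/3, -11/3)
step 2: normalize row 1 (÷11/3) = (0, 1, -1)
  row 0: subtract 1/3×row1 = (1, 0, 0)
  row 2: subtract -2×row1 = (0, 0, -1)
step 3: normalize row 2 (÷-1) = (0, 0, 1)
  row 1: subtract -1×row2 = (0, 1, 0)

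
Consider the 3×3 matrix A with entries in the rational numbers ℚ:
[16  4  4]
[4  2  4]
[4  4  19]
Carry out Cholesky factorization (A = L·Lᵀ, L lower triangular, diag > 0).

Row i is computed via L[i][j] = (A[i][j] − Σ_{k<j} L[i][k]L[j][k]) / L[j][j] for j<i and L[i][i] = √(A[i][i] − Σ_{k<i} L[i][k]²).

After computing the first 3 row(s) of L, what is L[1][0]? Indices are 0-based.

Step 1: L[0][0] = √(16) = 4.
  L[1][0] = (4) / L[0][0] = 1.
Step 2: L[1][1] = √(1) = 1.
  L[2][0] = (4) / L[0][0] = 1.
  L[2][1] = (3) / L[1][1] = 3.
Step 3: L[2][2] = √(9) = 3.

L[1][0] = 1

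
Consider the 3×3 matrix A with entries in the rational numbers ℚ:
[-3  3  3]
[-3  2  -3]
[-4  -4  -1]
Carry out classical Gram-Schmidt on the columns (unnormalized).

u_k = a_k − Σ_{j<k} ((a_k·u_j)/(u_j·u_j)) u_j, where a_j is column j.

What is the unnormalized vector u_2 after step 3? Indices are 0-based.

Step 1: u_0 = a_0 = (-3, -3, -4).
Step 2: u_1 = a_1 − (1/34)·u_0 = (105/34, 71/34, -66/17).
Step 3: u_2 = a_2 − (2/17)·u_0 − (234/985)·u_1 = (516/197, -3096/985, 387/985).

u_2 = (516/197, -3096/985, 387/985)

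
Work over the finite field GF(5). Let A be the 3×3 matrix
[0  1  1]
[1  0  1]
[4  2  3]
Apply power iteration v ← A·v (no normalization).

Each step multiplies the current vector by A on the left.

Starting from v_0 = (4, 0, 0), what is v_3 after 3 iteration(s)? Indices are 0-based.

v_0 = (4, 0, 0).
v_1 = A·v_0 = (0, 4, 1).
v_2 = A·v_1 = (0, 1, 1).
v_3 = A·v_2 = (2, 1, 0).

v_3 = (2, 1, 0)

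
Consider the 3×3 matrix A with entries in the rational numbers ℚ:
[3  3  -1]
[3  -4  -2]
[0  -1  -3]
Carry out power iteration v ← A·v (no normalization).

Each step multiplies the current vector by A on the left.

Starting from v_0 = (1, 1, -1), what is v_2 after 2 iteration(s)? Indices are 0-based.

v_2 = (22, 13, -7)

v_0 = (1, 1, -1).
v_1 = A·v_0 = (7, 1, 2).
v_2 = A·v_1 = (22, 13, -7).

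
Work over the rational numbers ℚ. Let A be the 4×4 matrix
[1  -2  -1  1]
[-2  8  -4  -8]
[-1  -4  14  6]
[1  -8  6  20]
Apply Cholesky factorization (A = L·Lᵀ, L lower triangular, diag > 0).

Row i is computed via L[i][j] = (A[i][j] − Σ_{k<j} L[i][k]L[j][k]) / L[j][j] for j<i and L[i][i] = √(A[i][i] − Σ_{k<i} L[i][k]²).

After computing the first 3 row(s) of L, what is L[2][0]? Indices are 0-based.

Step 1: L[0][0] = √(1) = 1.
  L[1][0] = (-2) / L[0][0] = -2.
Step 2: L[1][1] = √(4) = 2.
  L[2][0] = (-1) / L[0][0] = -1.
  L[2][1] = (-6) / L[1][1] = -3.
Step 3: L[2][2] = √(4) = 2.

L[2][0] = -1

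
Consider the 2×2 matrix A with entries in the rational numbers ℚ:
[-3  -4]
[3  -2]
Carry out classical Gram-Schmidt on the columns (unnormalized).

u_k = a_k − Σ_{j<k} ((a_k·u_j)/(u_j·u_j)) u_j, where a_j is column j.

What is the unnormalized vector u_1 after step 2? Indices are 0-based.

u_1 = (-3, -3)

Step 1: u_0 = a_0 = (-3, 3).
Step 2: u_1 = a_1 − (1/3)·u_0 = (-3, -3).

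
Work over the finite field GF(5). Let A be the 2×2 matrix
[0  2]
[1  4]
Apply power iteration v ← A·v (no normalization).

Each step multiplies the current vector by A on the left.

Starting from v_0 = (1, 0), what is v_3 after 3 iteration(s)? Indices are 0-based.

v_0 = (1, 0).
v_1 = A·v_0 = (0, 1).
v_2 = A·v_1 = (2, 4).
v_3 = A·v_2 = (3, 3).

v_3 = (3, 3)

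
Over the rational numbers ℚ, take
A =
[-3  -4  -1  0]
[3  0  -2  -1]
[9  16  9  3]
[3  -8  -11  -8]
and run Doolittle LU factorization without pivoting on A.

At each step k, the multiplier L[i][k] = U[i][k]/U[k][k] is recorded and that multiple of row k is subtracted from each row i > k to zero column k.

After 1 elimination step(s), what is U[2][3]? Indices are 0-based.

k=0: U[0][0]=-3
  eliminate (1,0): mult=-1, new row 1: (0, -4, -3, -1); set L[1][0]=-1
  eliminate (2,0): mult=-3, new row 2: (0, 4, 6, 3); set L[2][0]=-3
  eliminate (3,0): mult=-1, new row 3: (0, -12, -12, -8); set L[3][0]=-1

U[2][3] = 3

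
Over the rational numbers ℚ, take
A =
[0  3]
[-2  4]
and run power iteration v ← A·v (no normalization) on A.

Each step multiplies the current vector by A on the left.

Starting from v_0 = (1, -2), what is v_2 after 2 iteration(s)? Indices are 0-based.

v_0 = (1, -2).
v_1 = A·v_0 = (-6, -10).
v_2 = A·v_1 = (-30, -28).

v_2 = (-30, -28)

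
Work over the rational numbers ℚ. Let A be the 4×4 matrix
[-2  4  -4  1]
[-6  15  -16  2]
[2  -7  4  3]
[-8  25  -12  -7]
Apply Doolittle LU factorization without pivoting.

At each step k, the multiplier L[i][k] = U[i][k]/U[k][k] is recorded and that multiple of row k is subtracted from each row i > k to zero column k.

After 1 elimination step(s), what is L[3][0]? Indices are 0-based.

L[3][0] = 4

k=0: U[0][0]=-2
  eliminate (1,0): mult=3, new row 1: (0, 3, -4, -1); set L[1][0]=3
  eliminate (2,0): mult=-1, new row 2: (0, -3, 0, 4); set L[2][0]=-1
  eliminate (3,0): mult=4, new row 3: (0, 9, 4, -11); set L[3][0]=4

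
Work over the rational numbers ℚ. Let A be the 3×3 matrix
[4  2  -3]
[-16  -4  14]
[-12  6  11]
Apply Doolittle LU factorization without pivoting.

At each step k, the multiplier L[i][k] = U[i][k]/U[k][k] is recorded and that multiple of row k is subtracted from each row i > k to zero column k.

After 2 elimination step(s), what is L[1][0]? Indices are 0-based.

L[1][0] = -4

k=0: U[0][0]=4
  eliminate (1,0): mult=-4, new row 1: (0, 4, 2); set L[1][0]=-4
  eliminate (2,0): mult=-3, new row 2: (0, 12, 2); set L[2][0]=-3
k=1: U[1][1]=4
  eliminate (2,1): mult=3, new row 2: (0, 0, -4); set L[2][1]=3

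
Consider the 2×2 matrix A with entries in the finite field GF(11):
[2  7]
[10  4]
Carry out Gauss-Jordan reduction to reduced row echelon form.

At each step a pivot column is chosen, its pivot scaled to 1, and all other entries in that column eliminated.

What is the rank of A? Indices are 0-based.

rank = 2

step 1: normalize row 0 (÷2) = (1, 9)
  row 1: subtract 10×row0 = (0, 2)
step 2: normalize row 1 (÷2) = (0, 1)
  row 0: subtract 9×row1 = (1, 0)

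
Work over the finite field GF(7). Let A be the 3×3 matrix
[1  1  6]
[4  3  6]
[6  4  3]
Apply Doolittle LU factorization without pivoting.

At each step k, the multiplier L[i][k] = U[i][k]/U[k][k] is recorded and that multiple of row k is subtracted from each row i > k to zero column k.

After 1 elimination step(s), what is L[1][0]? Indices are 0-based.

[col 0] pivot 1
  R1 -= 4*R0 → (0, 6, 3)  (L[1][0] := 4)
  R2 -= 6*R0 → (0, 5, 2)  (L[2][0] := 6)

L[1][0] = 4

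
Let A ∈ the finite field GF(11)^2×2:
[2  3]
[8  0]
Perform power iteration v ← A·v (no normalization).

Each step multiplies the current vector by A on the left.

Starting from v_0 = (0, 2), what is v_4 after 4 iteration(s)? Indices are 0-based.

v_0 = (0, 2).
v_1 = A·v_0 = (6, 0).
v_2 = A·v_1 = (1, 4).
v_3 = A·v_2 = (3, 8).
v_4 = A·v_3 = (8, 2).

v_4 = (8, 2)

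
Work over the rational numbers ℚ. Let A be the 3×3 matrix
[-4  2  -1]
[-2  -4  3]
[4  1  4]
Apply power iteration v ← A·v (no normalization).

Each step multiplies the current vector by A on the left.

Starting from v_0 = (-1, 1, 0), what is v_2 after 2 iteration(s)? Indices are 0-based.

v_2 = (-25, -13, 10)

v_0 = (-1, 1, 0).
v_1 = A·v_0 = (6, -2, -3).
v_2 = A·v_1 = (-25, -13, 10).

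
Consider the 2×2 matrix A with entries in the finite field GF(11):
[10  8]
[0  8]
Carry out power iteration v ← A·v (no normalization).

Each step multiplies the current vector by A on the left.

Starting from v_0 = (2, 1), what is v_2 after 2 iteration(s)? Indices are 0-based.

v_0 = (2, 1).
v_1 = A·v_0 = (6, 8).
v_2 = A·v_1 = (3, 9).

v_2 = (3, 9)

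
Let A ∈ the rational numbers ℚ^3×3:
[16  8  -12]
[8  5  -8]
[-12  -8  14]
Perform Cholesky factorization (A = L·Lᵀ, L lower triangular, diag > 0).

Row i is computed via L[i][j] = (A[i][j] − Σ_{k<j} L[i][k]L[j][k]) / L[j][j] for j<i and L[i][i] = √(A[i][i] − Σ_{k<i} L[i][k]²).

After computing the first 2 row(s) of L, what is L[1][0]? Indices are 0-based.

L[1][0] = 2

Step 1: L[0][0] = √(16) = 4.
  L[1][0] = (8) / L[0][0] = 2.
Step 2: L[1][1] = √(1) = 1.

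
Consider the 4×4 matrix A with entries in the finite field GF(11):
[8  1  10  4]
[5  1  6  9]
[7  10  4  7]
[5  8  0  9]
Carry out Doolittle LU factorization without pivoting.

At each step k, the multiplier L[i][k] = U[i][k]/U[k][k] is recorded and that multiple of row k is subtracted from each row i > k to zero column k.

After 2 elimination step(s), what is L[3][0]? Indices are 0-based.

k=0: U[0][0]=8
  eliminate (1,0): mult=2, new row 1: (0, 10, 8, 1); set L[1][0]=2
  eliminate (2,0): mult=5, new row 2: (0, 5, 9, 9); set L[2][0]=5
  eliminate (3,0): mult=2, new row 3: (0, 6, 2, 1); set L[3][0]=2
k=1: U[1][1]=10
  eliminate (2,1): mult=6, new row 2: (0, 0, 5, 3); set L[2][1]=6
  eliminate (3,1): mult=5, new row 3: (0, 0, 6, 7); set L[3][1]=5

L[3][0] = 2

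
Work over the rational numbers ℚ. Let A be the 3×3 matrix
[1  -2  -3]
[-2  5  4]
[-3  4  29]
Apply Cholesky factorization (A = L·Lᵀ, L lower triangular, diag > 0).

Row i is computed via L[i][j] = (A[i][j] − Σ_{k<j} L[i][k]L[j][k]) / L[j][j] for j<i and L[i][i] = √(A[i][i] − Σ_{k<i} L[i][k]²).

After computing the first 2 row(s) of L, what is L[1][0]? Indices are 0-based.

Step 1: L[0][0] = √(1) = 1.
  L[1][0] = (-2) / L[0][0] = -2.
Step 2: L[1][1] = √(1) = 1.

L[1][0] = -2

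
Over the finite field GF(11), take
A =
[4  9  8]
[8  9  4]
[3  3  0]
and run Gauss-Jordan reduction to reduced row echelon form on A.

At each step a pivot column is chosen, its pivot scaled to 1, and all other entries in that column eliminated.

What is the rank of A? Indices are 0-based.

pivot(0,0)=4: scale R0 → (1, 5, 2)
  clear (1,0): R1 −= (8)R0 → (0, 2, 10)
  clear (2,0): R2 −= (3)R0 → (0, 10, 5)
pivot(1,1)=2: scale R1 → (0, 1, 5)
  clear (0,1): R0 −= (5)R1 → (1, 0, 10)
  clear (2,1): R2 −= (10)R1 → (0, 0, 10)
pivot(2,2)=10: scale R2 → (0, 0, 1)
  clear (0,2): R0 −= (10)R2 → (1, 0, 0)
  clear (1,2): R1 −= (5)R2 → (0, 1, 0)

rank = 3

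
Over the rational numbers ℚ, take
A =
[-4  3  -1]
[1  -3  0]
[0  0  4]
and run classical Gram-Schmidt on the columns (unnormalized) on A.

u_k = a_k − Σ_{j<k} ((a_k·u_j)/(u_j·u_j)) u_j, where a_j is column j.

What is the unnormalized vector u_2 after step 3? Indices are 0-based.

u_2 = (0, 0, 4)

Step 1: u_0 = a_0 = (-4, 1, 0).
Step 2: u_1 = a_1 − (-15/17)·u_0 = (-9/17, -36/17, 0).
Step 3: u_2 = a_2 − (4/17)·u_0 − (1/9)·u_1 = (0, 0, 4).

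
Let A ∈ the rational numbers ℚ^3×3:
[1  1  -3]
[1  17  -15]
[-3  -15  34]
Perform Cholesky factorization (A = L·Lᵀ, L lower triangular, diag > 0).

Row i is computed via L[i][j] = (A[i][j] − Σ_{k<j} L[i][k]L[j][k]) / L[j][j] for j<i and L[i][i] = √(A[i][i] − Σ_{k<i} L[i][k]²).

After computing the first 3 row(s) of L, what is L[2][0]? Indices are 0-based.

Step 1: L[0][0] = √(1) = 1.
  L[1][0] = (1) / L[0][0] = 1.
Step 2: L[1][1] = √(16) = 4.
  L[2][0] = (-3) / L[0][0] = -3.
  L[2][1] = (-12) / L[1][1] = -3.
Step 3: L[2][2] = √(16) = 4.

L[2][0] = -3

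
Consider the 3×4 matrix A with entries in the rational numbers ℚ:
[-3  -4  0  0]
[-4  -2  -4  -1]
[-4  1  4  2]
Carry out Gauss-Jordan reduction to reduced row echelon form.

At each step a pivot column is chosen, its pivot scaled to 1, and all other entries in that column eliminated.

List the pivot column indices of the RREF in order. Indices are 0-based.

step 1: normalize row 0 (÷-3) = (1, 4/3, 0, 0)
  row 1: subtract -4×row0 = (0, 10/3, -4, -1)
  row 2: subtract -4×row0 = (0, 19/3, 4, 2)
step 2: normalize row 1 (÷10/3) = (0, 1, -6/5, -3/10)
  row 0: subtract 4/3×row1 = (1, 0, 8/5, 2/5)
  row 2: subtract 19/3×row1 = (0, 0, 58/5, 39/10)
step 3: normalize row 2 (÷58/5) = (0, 0, 1, 39/116)
  row 0: subtract 8/5×row2 = (1, 0, 0, -4/29)
  row 1: subtract -6/5×row2 = (0, 1, 0, 3/29)

pivot columns: 0, 1, 2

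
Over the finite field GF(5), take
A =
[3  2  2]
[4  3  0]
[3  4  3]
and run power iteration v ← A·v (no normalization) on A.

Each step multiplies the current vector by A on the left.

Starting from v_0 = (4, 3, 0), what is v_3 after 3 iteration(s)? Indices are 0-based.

v_0 = (4, 3, 0).
v_1 = A·v_0 = (3, 0, 4).
v_2 = A·v_1 = (2, 2, 1).
v_3 = A·v_2 = (2, 4, 2).

v_3 = (2, 4, 2)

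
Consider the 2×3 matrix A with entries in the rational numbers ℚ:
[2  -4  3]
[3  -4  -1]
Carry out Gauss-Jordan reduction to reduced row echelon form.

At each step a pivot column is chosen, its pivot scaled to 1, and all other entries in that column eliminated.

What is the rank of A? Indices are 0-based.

[1] R0 /= 2  ⇒  (1, -2, 3/2)
     R1 -= 3·R0  ⇒  (0, 2, -11/2)
[2] R1 /= 2  ⇒  (0, 1, -11/4)
     R0 -= -2·R1  ⇒  (1, 0, -4)

rank = 2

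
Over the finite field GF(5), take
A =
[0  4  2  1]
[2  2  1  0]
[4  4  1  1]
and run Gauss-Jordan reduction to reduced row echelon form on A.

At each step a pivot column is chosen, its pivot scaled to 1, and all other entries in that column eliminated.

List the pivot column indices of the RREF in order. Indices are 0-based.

pivot columns: 0, 1, 2

[1] R0 <-> R1
[1] R0 /= 2  ⇒  (1, 1, 3, 0)
     R2 -= 4·R0  ⇒  (0, 0, 4, 1)
[2] R1 /= 4  ⇒  (0, 1, 3, 4)
     R0 -= 1·R1  ⇒  (1, 0, 0, 1)
[3] R2 /= 4  ⇒  (0, 0, 1, 4)
     R1 -= 3·R2  ⇒  (0, 1, 0, 2)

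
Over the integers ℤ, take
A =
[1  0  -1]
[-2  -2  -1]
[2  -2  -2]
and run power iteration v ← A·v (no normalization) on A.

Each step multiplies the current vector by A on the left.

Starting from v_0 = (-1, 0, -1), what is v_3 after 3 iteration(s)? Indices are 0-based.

v_3 = (6, 18, 24)

v_0 = (-1, 0, -1).
v_1 = A·v_0 = (0, 3, 0).
v_2 = A·v_1 = (0, -6, -6).
v_3 = A·v_2 = (6, 18, 24).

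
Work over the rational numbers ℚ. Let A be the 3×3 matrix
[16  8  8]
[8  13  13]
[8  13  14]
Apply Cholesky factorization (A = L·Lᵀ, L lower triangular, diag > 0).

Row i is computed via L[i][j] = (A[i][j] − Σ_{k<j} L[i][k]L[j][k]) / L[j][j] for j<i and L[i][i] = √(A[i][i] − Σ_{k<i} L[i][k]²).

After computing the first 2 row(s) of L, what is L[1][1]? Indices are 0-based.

L[1][1] = 3

Step 1: L[0][0] = √(16) = 4.
  L[1][0] = (8) / L[0][0] = 2.
Step 2: L[1][1] = √(9) = 3.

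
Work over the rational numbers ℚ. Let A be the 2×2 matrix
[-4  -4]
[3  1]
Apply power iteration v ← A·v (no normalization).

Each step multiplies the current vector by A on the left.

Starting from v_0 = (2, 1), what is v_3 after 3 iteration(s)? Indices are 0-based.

v_3 = (36, 31)

v_0 = (2, 1).
v_1 = A·v_0 = (-12, 7).
v_2 = A·v_1 = (20, -29).
v_3 = A·v_2 = (36, 31).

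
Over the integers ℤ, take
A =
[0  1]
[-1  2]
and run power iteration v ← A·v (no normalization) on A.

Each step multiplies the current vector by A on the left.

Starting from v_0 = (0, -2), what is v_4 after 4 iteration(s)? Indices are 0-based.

v_4 = (-8, -10)

v_0 = (0, -2).
v_1 = A·v_0 = (-2, -4).
v_2 = A·v_1 = (-4, -6).
v_3 = A·v_2 = (-6, -8).
v_4 = A·v_3 = (-8, -10).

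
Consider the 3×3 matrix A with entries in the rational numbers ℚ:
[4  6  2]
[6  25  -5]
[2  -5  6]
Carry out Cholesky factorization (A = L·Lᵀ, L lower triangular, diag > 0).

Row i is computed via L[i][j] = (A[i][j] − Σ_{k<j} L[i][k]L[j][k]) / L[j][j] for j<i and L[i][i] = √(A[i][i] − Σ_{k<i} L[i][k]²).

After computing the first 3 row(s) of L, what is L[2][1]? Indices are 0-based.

Step 1: L[0][0] = √(4) = 2.
  L[1][0] = (6) / L[0][0] = 3.
Step 2: L[1][1] = √(16) = 4.
  L[2][0] = (2) / L[0][0] = 1.
  L[2][1] = (-8) / L[1][1] = -2.
Step 3: L[2][2] = √(1) = 1.

L[2][1] = -2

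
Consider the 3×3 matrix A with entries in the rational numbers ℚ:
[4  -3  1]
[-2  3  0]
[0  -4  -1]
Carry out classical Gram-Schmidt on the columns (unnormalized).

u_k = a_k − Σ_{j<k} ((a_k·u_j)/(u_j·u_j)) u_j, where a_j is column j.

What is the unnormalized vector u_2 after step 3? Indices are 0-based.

Step 1: u_0 = a_0 = (4, -2, 0).
Step 2: u_1 = a_1 − (-9/10)·u_0 = (3/5, 6/5, -4).
Step 3: u_2 = a_2 − (1/5)·u_0 − (23/89)·u_1 = (4/89, 8/89, 3/89).

u_2 = (4/89, 8/89, 3/89)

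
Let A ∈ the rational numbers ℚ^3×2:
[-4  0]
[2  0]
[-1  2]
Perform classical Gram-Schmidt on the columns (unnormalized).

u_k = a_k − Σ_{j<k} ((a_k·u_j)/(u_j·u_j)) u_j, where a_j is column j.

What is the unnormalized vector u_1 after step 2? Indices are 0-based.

u_1 = (-8/21, 4/21, 40/21)

Step 1: u_0 = a_0 = (-4, 2, -1).
Step 2: u_1 = a_1 − (-2/21)·u_0 = (-8/21, 4/21, 40/21).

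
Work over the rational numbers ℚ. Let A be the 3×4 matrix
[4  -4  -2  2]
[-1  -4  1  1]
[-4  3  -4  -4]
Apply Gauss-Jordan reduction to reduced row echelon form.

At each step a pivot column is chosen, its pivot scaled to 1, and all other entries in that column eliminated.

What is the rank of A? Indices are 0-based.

rank = 3

[1] R0 /= 4  ⇒  (1, -1, -1/2, 1/2)
     R1 -= -1·R0  ⇒  (0, -5, 1/2, 3/2)
     R2 -= -4·R0  ⇒  (0, -1, -6, -2)
[2] R1 /= -5  ⇒  (0, 1, -1/10, -3/10)
     R0 -= -1·R1  ⇒  (1, 0, -3/5, 1/5)
     R2 -= -1·R1  ⇒  (0, 0, -61/10, -23/10)
[3] R2 /= -61/10  ⇒  (0, 0, 1, 23/61)
     R0 -= -3/5·R2  ⇒  (1, 0, 0, 26/61)
     R1 -= -1/10·R2  ⇒  (0, 1, 0, -16/61)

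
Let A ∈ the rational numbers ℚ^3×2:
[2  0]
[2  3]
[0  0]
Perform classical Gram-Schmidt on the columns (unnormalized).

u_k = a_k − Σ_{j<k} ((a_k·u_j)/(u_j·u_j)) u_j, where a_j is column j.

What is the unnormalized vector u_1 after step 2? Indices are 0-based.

Step 1: u_0 = a_0 = (2, 2, 0).
Step 2: u_1 = a_1 − (3/4)·u_0 = (-3/2, 3/2, 0).

u_1 = (-3/2, 3/2, 0)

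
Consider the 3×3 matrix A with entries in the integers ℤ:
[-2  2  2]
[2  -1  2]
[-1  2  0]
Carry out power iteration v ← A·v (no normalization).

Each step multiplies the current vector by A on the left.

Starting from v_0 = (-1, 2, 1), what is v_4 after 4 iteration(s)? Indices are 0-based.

v_4 = (-116, 308, -196)

v_0 = (-1, 2, 1).
v_1 = A·v_0 = (8, -2, 5).
v_2 = A·v_1 = (-10, 28, -12).
v_3 = A·v_2 = (52, -72, 66).
v_4 = A·v_3 = (-116, 308, -196).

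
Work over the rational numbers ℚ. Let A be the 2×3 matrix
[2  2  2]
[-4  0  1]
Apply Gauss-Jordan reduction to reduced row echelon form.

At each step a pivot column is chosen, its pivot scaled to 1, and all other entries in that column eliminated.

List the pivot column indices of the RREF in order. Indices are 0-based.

[1] R0 /= 2  ⇒  (1, 1, 1)
     R1 -= -4·R0  ⇒  (0, 4, 5)
[2] R1 /= 4  ⇒  (0, 1, 5/4)
     R0 -= 1·R1  ⇒  (1, 0, -1/4)

pivot columns: 0, 1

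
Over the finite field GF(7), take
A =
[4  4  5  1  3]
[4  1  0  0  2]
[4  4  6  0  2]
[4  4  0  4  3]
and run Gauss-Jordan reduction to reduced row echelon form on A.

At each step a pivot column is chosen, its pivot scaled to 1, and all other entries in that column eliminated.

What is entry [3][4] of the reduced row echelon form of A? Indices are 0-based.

[1] R0 /= 4  ⇒  (1, 1, 3, 2, 6)
     R1 -= 4·R0  ⇒  (0, 4, 2, 6, 6)
     R2 -= 4·R0  ⇒  (0, 0, 1, 6, 6)
     R3 -= 4·R0  ⇒  (0, 0, 2, 3, 0)
[2] R1 /= 4  ⇒  (0, 1, 4, 5, 5)
     R0 -= 1·R1  ⇒  (1, 0, 6, 4, 1)
[3] R2 /= 1  ⇒  (0, 0, 1, 6, 6)
     R0 -= 6·R2  ⇒  (1, 0, 0, 3, 0)
     R1 -= 4·R2  ⇒  (0, 1, 0, 2, 2)
     R3 -= 2·R2  ⇒  (0, 0, 0, 5, 2)
[4] R3 /= 5  ⇒  (0, 0, 0, 1, 6)
     R0 -= 3·R3  ⇒  (1, 0, 0, 0, 3)
     R1 -= 2·R3  ⇒  (0, 1, 0, 0, 4)
     R2 -= 6·R3  ⇒  (0, 0, 1, 0, 5)

M[3][4] = 6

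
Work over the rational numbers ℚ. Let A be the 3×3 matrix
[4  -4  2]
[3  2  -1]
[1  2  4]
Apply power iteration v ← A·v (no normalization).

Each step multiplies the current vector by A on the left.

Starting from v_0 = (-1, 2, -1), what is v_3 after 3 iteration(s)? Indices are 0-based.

v_0 = (-1, 2, -1).
v_1 = A·v_0 = (-14, 2, -1).
v_2 = A·v_1 = (-66, -37, -14).
v_3 = A·v_2 = (-144, -258, -196).

v_3 = (-144, -258, -196)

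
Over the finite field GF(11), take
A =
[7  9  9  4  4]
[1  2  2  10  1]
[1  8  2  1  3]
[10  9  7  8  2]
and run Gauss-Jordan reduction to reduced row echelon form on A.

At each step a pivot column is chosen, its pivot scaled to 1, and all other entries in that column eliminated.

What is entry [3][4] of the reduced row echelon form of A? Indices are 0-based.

[1] R0 /= 7  ⇒  (1, 6, 6, 10, 10)
     R1 -= 1·R0  ⇒  (0, 7, 7, 0, 2)
     R2 -= 1·R0  ⇒  (0, 2, 7, 2, 4)
     R3 -= 10·R0  ⇒  (0, 4, 2, 7, 1)
[2] R1 /= 7  ⇒  (0, 1, 1, 0, 5)
     R0 -= 6·R1  ⇒  (1, 0, 0, 10, 2)
     R2 -= 2·R1  ⇒  (0, 0, 5, 2, 5)
     R3 -= 4·R1  ⇒  (0, 0, 9, 7, 3)
[3] R2 /= 5  ⇒  (0, 0, 1, 7, 1)
     R1 -= 1·R2  ⇒  (0, 1, 0, 4, 4)
     R3 -= 9·R2  ⇒  (0, 0, 0, 10, 5)
[4] R3 /= 10  ⇒  (0, 0, 0, 1, 6)
     R0 -= 10·R3  ⇒  (1, 0, 0, 0, 8)
     R1 -= 4·R3  ⇒  (0, 1, 0, 0, 2)
     R2 -= 7·R3  ⇒  (0, 0, 1, 0, 3)

M[3][4] = 6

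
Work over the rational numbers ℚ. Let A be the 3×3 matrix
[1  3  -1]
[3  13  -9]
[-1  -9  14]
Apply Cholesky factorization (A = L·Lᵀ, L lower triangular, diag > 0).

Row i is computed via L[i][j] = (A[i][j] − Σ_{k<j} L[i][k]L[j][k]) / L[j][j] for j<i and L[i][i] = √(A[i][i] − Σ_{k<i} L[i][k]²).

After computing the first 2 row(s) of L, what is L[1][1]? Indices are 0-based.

Step 1: L[0][0] = √(1) = 1.
  L[1][0] = (3) / L[0][0] = 3.
Step 2: L[1][1] = √(4) = 2.

L[1][1] = 2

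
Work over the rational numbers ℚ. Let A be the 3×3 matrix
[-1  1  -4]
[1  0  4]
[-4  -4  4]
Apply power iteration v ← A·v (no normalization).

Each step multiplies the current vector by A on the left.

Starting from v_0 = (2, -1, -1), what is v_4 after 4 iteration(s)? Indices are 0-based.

v_4 = (281, -364, -292)

v_0 = (2, -1, -1).
v_1 = A·v_0 = (1, -2, -8).
v_2 = A·v_1 = (29, -31, -28).
v_3 = A·v_2 = (52, -83, -104).
v_4 = A·v_3 = (281, -364, -292).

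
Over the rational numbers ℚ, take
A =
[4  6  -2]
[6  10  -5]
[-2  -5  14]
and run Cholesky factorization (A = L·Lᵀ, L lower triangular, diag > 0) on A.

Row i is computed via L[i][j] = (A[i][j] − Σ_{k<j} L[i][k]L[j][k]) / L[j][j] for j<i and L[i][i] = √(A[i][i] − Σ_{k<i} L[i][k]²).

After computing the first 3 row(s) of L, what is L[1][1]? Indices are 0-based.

L[1][1] = 1

Step 1: L[0][0] = √(4) = 2.
  L[1][0] = (6) / L[0][0] = 3.
Step 2: L[1][1] = √(1) = 1.
  L[2][0] = (-2) / L[0][0] = -1.
  L[2][1] = (-2) / L[1][1] = -2.
Step 3: L[2][2] = √(9) = 3.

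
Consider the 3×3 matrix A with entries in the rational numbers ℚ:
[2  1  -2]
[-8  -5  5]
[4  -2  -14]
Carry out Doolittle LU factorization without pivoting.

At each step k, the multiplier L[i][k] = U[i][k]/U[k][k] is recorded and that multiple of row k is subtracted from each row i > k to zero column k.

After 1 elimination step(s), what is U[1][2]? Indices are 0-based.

U[1][2] = -3

[col 0] pivot 2
  R1 -= -4*R0 → (0, -1, -3)  (L[1][0] := -4)
  R2 -= 2*R0 → (0, -4, -10)  (L[2][0] := 2)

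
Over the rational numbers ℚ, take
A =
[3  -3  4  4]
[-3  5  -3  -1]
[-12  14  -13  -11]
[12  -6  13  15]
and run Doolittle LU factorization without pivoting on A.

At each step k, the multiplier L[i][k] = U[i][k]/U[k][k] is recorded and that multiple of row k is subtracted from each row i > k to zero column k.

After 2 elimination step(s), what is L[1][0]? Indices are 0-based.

[col 0] pivot 3
  R1 -= -1*R0 → (0, 2, 1, 3)  (L[1][0] := -1)
  R2 -= -4*R0 → (0, 2, 3, 5)  (L[2][0] := -4)
  R3 -= 4*R0 → (0, 6, -3, -1)  (L[3][0] := 4)
[col 1] pivot 2
  R2 -= 1*R1 → (0, 0, 2, 2)  (L[2][1] := 1)
  R3 -= 3*R1 → (0, 0, -6, -10)  (L[3][1] := 3)

L[1][0] = -1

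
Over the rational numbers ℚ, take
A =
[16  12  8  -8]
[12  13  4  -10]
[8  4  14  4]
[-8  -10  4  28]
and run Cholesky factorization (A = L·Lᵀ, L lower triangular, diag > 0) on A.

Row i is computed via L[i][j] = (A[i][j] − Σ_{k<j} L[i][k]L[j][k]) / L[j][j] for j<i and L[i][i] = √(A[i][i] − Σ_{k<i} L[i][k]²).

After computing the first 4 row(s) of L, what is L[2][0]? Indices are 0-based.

Step 1: L[0][0] = √(16) = 4.
  L[1][0] = (12) / L[0][0] = 3.
Step 2: L[1][1] = √(4) = 2.
  L[2][0] = (8) / L[0][0] = 2.
  L[2][1] = (-2) / L[1][1] = -1.
Step 3: L[2][2] = √(9) = 3.
  L[3][0] = (-8) / L[0][0] = -2.
  L[3][1] = (-4) / L[1][1] = -2.
  L[3][2] = (6) / L[2][2] = 2.
Step 4: L[3][3] = √(16) = 4.

L[2][0] = 2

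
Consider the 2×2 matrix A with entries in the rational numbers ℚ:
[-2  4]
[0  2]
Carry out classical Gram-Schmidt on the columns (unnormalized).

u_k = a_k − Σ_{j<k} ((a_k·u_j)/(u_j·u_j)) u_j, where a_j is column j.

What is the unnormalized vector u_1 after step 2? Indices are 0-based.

Step 1: u_0 = a_0 = (-2, 0).
Step 2: u_1 = a_1 − (-2)·u_0 = (0, 2).

u_1 = (0, 2)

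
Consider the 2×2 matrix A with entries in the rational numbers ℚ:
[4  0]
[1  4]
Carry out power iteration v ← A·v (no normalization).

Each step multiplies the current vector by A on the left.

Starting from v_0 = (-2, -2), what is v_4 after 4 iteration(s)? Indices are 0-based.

v_4 = (-512, -1024)

v_0 = (-2, -2).
v_1 = A·v_0 = (-8, -10).
v_2 = A·v_1 = (-32, -48).
v_3 = A·v_2 = (-128, -224).
v_4 = A·v_3 = (-512, -1024).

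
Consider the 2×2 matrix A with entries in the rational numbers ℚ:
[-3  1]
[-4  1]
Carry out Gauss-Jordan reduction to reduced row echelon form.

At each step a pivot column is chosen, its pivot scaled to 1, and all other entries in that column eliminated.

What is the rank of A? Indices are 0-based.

rank = 2

step 1: normalize row 0 (÷-3) = (1, -1/3)
  row 1: subtract -4×row0 = (0, -1/3)
step 2: normalize row 1 (÷-1/3) = (0, 1)
  row 0: subtract -1/3×row1 = (1, 0)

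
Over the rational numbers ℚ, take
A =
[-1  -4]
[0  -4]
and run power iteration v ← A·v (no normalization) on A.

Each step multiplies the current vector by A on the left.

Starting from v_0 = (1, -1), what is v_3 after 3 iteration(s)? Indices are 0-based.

v_3 = (83, 64)

v_0 = (1, -1).
v_1 = A·v_0 = (3, 4).
v_2 = A·v_1 = (-19, -16).
v_3 = A·v_2 = (83, 64).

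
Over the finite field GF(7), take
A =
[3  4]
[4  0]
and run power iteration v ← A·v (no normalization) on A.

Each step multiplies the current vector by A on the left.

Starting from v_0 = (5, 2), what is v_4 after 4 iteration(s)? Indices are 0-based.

v_4 = (6, 5)

v_0 = (5, 2).
v_1 = A·v_0 = (2, 6).
v_2 = A·v_1 = (2, 1).
v_3 = A·v_2 = (3, 1).
v_4 = A·v_3 = (6, 5).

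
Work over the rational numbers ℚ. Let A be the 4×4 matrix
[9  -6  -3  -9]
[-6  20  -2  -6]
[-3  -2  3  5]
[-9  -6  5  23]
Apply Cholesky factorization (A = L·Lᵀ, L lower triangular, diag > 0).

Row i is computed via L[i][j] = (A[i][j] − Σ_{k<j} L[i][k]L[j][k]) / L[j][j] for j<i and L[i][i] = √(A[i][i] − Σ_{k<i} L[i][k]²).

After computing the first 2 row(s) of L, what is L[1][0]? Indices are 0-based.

Step 1: L[0][0] = √(9) = 3.
  L[1][0] = (-6) / L[0][0] = -2.
Step 2: L[1][1] = √(16) = 4.

L[1][0] = -2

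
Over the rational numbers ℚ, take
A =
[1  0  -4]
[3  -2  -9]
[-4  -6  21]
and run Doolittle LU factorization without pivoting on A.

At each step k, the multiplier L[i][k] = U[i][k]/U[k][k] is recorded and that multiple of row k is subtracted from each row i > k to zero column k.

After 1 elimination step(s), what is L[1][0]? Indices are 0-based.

Step 1: pivot at (0,0) is 1.
  row1 ← row1 − (3)·row0  ⇒  L[1][0]=3, U row1=(0, -2, 3)
  row2 ← row2 − (-4)·row0  ⇒  L[2][0]=-4, U row2=(0, -6, 5)

L[1][0] = 3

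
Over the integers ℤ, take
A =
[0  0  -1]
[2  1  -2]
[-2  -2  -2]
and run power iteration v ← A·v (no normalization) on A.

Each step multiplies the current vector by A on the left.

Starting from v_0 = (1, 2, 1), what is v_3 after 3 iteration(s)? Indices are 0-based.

v_0 = (1, 2, 1).
v_1 = A·v_0 = (-1, 2, -8).
v_2 = A·v_1 = (8, 16, 14).
v_3 = A·v_2 = (-14, 4, -76).

v_3 = (-14, 4, -76)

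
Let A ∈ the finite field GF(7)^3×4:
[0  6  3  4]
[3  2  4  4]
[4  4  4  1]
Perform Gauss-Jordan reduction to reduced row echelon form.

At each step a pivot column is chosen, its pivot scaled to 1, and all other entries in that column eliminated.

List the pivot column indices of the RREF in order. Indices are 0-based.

pivot columns: 0, 1, 2

[1] R0 <-> R1
[1] R0 /= 3  ⇒  (1, 3, 6, 6)
     R2 -= 4·R0  ⇒  (0, 6, 1, 5)
[2] R1 /= 6  ⇒  (0, 1, 4, 3)
     R0 -= 3·R1  ⇒  (1, 0, 1, 4)
     R2 -= 6·R1  ⇒  (0, 0, 5, 1)
[3] R2 /= 5  ⇒  (0, 0, 1, 3)
     R0 -= 1·R2  ⇒  (1, 0, 0, 1)
     R1 -= 4·R2  ⇒  (0, 1, 0, 5)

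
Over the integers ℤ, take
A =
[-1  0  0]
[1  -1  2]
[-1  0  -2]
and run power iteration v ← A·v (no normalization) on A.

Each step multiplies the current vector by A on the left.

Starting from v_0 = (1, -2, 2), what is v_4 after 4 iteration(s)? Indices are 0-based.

v_0 = (1, -2, 2).
v_1 = A·v_0 = (-1, 7, -5).
v_2 = A·v_1 = (1, -18, 11).
v_3 = A·v_2 = (-1, 41, -23).
v_4 = A·v_3 = (1, -88, 47).

v_4 = (1, -88, 47)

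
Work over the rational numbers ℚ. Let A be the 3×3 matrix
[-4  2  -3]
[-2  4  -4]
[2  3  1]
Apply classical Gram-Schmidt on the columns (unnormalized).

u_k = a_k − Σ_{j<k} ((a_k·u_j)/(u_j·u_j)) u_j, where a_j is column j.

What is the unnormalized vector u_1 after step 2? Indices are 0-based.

u_1 = (1/3, 19/6, 23/6)

Step 1: u_0 = a_0 = (-4, -2, 2).
Step 2: u_1 = a_1 − (-5/12)·u_0 = (1/3, 19/6, 23/6).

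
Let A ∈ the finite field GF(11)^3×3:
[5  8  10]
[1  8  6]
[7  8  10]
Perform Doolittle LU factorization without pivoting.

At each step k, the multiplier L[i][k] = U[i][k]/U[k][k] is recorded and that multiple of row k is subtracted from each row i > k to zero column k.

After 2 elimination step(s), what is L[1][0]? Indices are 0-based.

L[1][0] = 9

[col 0] pivot 5
  R1 -= 9*R0 → (0, 2, 4)  (L[1][0] := 9)
  R2 -= 8*R0 → (0, 10, 7)  (L[2][0] := 8)
[col 1] pivot 2
  R2 -= 5*R1 → (0, 0, 9)  (L[2][1] := 5)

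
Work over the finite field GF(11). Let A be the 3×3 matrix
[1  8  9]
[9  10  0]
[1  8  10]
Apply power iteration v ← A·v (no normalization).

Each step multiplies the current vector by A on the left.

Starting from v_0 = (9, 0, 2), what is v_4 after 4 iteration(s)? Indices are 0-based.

v_4 = (9, 0, 0)

v_0 = (9, 0, 2).
v_1 = A·v_0 = (5, 4, 7).
v_2 = A·v_1 = (1, 8, 8).
v_3 = A·v_2 = (5, 1, 2).
v_4 = A·v_3 = (9, 0, 0).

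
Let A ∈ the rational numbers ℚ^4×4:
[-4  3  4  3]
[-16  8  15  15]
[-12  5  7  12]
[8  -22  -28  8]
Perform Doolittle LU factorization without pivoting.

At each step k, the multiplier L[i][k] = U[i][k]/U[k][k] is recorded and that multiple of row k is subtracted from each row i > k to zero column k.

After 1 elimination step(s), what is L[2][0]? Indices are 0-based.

k=0: U[0][0]=-4
  eliminate (1,0): mult=4, new row 1: (0, -4, -1, 3); set L[1][0]=4
  eliminate (2,0): mult=3, new row 2: (0, -4, -5, 3); set L[2][0]=3
  eliminate (3,0): mult=-2, new row 3: (0, -16, -20, 14); set L[3][0]=-2

L[2][0] = 3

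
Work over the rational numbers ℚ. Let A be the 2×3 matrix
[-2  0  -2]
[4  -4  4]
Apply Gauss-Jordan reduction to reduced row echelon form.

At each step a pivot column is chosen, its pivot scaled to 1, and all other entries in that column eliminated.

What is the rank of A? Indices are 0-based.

[1] R0 /= -2  ⇒  (1, 0, 1)
     R1 -= 4·R0  ⇒  (0, -4, 0)
[2] R1 /= -4  ⇒  (0, 1, 0)

rank = 2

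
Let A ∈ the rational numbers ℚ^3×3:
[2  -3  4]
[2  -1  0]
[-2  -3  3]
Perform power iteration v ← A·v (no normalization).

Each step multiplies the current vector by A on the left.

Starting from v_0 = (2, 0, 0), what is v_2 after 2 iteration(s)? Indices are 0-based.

v_0 = (2, 0, 0).
v_1 = A·v_0 = (4, 4, -4).
v_2 = A·v_1 = (-20, 4, -32).

v_2 = (-20, 4, -32)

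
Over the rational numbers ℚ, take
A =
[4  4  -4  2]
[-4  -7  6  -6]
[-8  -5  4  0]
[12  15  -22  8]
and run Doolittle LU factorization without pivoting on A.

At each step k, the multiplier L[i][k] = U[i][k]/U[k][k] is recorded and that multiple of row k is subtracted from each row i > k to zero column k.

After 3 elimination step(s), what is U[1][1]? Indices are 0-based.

k=0: U[0][0]=4
  eliminate (1,0): mult=-1, new row 1: (0, -3, 2, -4); set L[1][0]=-1
  eliminate (2,0): mult=-2, new row 2: (0, 3, -4, 4); set L[2][0]=-2
  eliminate (3,0): mult=3, new row 3: (0, 3, -10, 2); set L[3][0]=3
k=1: U[1][1]=-3
  eliminate (2,1): mult=-1, new row 2: (0, 0, -2, 0); set L[2][1]=-1
  eliminate (3,1): mult=-1, new row 3: (0, 0, -8, -2); set L[3][1]=-1
k=2: U[2][2]=-2
  eliminate (3,2): mult=4, new row 3: (0, 0, 0, -2); set L[3][2]=4

U[1][1] = -3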